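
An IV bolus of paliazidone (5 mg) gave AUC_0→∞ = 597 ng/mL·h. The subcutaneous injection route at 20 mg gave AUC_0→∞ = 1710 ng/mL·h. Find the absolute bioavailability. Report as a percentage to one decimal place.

F = (AUC_ev / D_ev) / (AUC_iv / D_iv)
  = (1710/20) / (597/5)
  = 85.5 / 119.4 = 0.7161
  = 71.61%

F = 71.6%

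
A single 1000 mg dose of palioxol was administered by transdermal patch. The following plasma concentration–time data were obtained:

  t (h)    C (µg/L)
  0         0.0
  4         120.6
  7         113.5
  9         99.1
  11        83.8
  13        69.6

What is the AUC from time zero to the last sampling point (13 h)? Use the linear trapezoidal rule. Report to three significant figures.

Trapezoidal AUC_0→13:
  [0→4]: (0.0+120.6)/2 × 4 = 241.2
  [4→7]: (120.6+113.5)/2 × 3 = 351.15
  [7→9]: (113.5+99.1)/2 × 2 = 212.6
  [9→11]: (99.1+83.8)/2 × 2 = 182.9
  [11→13]: (83.8+69.6)/2 × 2 = 153.4
  Sum = 1141.25 µg/L·h

AUC = 1140 µg/L·h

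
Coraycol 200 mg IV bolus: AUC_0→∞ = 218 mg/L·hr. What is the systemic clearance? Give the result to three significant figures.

CL = Dose_iv / AUC_0→∞
   = 200 / 218 = 0.917431 L/hr

CL = 0.917 L/hr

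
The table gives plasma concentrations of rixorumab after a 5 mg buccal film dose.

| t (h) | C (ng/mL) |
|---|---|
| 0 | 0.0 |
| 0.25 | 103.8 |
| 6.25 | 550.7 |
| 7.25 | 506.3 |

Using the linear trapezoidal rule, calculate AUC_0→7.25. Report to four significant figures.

AUC = 2505 ng/mL·h

Trapezoidal AUC_0→7.25:
  [0→0.25]: (0.0+103.8)/2 × 0.25 = 12.975
  [0.25→6.25]: (103.8+550.7)/2 × 6 = 1963.5
  [6.25→7.25]: (550.7+506.3)/2 × 1 = 528.5
  Sum = 2504.975 ng/mL·h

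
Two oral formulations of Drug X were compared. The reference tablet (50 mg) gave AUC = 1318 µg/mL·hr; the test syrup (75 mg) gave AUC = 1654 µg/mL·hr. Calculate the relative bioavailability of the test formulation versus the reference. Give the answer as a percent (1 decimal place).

F_rel = 83.7%

F_rel = (AUC_test/D_test) / (AUC_ref/D_ref)
      = (1654/75) / (1318/50)
      = 22.0533 / 26.36 = 0.8366 = 83.66%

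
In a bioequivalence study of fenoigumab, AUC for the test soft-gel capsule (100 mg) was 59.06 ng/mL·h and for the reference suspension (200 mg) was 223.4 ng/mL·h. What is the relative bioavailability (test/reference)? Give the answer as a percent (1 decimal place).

F_rel = (AUC_test/D_test) / (AUC_ref/D_ref)
      = (59.06/100) / (223.4/200)
      = 0.5906 / 1.117 = 0.5287 = 52.87%

F_rel = 52.9%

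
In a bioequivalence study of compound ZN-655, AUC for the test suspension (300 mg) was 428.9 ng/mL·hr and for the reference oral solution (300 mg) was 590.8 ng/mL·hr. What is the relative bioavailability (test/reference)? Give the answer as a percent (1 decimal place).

F_rel = (AUC_test/D_test) / (AUC_ref/D_ref)
      = (428.9/300) / (590.8/300)
      = 1.42967 / 1.96933 = 0.7260 = 72.60%

F_rel = 72.6%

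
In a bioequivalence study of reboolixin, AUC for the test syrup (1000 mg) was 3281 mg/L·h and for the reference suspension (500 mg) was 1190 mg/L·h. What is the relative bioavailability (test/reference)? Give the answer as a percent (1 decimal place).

F_rel = 137.9%

F_rel = (AUC_test/D_test) / (AUC_ref/D_ref)
      = (3281/1000) / (1190/500)
      = 3.281 / 2.38 = 1.3786 = 137.86%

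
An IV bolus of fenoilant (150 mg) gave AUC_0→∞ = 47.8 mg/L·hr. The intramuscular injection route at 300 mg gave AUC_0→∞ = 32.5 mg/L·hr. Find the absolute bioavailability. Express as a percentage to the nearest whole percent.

F = (AUC_ev / D_ev) / (AUC_iv / D_iv)
  = (32.5/300) / (47.8/150)
  = 0.108333 / 0.318667 = 0.3400
  = 34.00%

F = 34%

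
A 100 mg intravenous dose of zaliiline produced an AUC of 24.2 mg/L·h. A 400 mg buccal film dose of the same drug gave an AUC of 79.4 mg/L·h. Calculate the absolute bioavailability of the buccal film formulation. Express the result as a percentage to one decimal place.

F = (AUC_ev / D_ev) / (AUC_iv / D_iv)
  = (79.4/400) / (24.2/100)
  = 0.1985 / 0.242 = 0.8202
  = 82.02%

F = 82.0%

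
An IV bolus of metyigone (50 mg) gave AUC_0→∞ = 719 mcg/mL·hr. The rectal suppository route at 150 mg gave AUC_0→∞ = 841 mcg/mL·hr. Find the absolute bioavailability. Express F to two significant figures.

F = 0.39

F = (AUC_ev / D_ev) / (AUC_iv / D_iv)
  = (841/150) / (719/50)
  = 5.60667 / 14.38 = 0.3899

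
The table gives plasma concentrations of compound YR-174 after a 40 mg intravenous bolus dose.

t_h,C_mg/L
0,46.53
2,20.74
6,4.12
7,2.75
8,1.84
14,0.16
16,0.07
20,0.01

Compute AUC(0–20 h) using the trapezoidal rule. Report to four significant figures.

Trapezoidal AUC_0→20:
  [0→2]: (46.53+20.74)/2 × 2 = 67.27
  [2→6]: (20.74+4.12)/2 × 4 = 49.72
  [6→7]: (4.12+2.75)/2 × 1 = 3.435
  [7→8]: (2.75+1.84)/2 × 1 = 2.295
  [8→14]: (1.84+0.16)/2 × 6 = 6.0
  [14→16]: (0.16+0.07)/2 × 2 = 0.23
  [16→20]: (0.07+0.01)/2 × 4 = 0.16
  Sum = 129.11 mg/L·h

AUC = 129.1 mg/L·h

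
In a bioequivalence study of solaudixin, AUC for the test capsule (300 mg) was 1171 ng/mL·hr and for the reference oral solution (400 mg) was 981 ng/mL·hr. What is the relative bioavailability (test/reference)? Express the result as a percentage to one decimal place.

F_rel = (AUC_test/D_test) / (AUC_ref/D_ref)
      = (1171/300) / (981/400)
      = 3.90333 / 2.4525 = 1.5916 = 159.16%

F_rel = 159.2%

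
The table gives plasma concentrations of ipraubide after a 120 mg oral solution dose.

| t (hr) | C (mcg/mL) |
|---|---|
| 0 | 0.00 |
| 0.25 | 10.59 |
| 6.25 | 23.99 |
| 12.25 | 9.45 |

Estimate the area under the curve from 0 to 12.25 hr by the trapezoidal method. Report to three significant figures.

AUC = 205 mcg/mL·hr

Trapezoidal AUC_0→12.25:
  [0→0.25]: (0.00+10.59)/2 × 0.25 = 1.32375
  [0.25→6.25]: (10.59+23.99)/2 × 6 = 103.74
  [6.25→12.25]: (23.99+9.45)/2 × 6 = 100.32
  Sum = 205.38375 mcg/mL·hr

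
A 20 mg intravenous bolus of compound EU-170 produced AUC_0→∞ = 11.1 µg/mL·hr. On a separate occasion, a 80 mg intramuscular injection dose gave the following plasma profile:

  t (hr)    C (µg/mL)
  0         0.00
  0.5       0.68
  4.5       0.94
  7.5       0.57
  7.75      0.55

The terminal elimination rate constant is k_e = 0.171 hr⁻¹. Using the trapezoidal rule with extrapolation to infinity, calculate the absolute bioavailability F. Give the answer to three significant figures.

Trapezoidal AUC_0→7.75 (intramuscular injection):
  [0→0.5]: (0.00+0.68)/2 × 0.5 = 0.17
  [0.5→4.5]: (0.68+0.94)/2 × 4 = 3.24
  [4.5→7.5]: (0.94+0.57)/2 × 3 = 2.265
  [7.5→7.75]: (0.57+0.55)/2 × 0.25 = 0.14
  Sum = 5.815 µg/mL·hr
Tail: C_last/k_e = 0.55/0.171 = 3.216
AUC_0→∞ (intramuscular injection) = 5.815 + 3.216 = 9.031 µg/mL·hr
F = (AUC_ev/D_ev)/(AUC_iv/D_iv) = (9.031/80)/(11.1/20) = 0.1128875/0.555 = 0.2034

F = 0.203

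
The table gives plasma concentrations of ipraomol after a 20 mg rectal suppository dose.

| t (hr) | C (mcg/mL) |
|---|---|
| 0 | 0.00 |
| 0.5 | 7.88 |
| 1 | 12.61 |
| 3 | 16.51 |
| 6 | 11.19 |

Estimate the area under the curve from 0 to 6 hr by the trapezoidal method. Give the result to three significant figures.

AUC = 77.8 mcg/mL·hr

Trapezoidal AUC_0→6:
  [0→0.5]: (0.00+7.88)/2 × 0.5 = 1.97
  [0.5→1]: (7.88+12.61)/2 × 0.5 = 5.1225
  [1→3]: (12.61+16.51)/2 × 2 = 29.12
  [3→6]: (16.51+11.19)/2 × 3 = 41.55
  Sum = 77.7625 mcg/mL·hr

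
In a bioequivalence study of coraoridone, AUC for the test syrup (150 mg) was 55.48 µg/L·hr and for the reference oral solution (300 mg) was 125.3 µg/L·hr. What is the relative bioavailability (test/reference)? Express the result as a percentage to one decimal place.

F_rel = (AUC_test/D_test) / (AUC_ref/D_ref)
      = (55.48/150) / (125.3/300)
      = 0.369867 / 0.417667 = 0.8856 = 88.56%

F_rel = 88.6%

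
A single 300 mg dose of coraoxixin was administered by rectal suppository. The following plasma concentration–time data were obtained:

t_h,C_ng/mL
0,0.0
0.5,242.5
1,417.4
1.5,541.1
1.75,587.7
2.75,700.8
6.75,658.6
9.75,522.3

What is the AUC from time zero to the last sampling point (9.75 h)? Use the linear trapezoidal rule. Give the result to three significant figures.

Trapezoidal AUC_0→9.75:
  [0→0.5]: (0.0+242.5)/2 × 0.5 = 60.625
  [0.5→1]: (242.5+417.4)/2 × 0.5 = 164.975
  [1→1.5]: (417.4+541.1)/2 × 0.5 = 239.625
  [1.5→1.75]: (541.1+587.7)/2 × 0.25 = 141.1
  [1.75→2.75]: (587.7+700.8)/2 × 1 = 644.25
  [2.75→6.75]: (700.8+658.6)/2 × 4 = 2718.8
  [6.75→9.75]: (658.6+522.3)/2 × 3 = 1771.35
  Sum = 5740.725 ng/mL·h

AUC = 5740 ng/mL·h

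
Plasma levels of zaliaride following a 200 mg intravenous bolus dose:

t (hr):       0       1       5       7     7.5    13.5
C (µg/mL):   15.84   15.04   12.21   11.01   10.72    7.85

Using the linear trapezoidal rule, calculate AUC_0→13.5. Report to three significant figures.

AUC = 154 µg/mL·hr

Trapezoidal AUC_0→13.5:
  [0→1]: (15.84+15.04)/2 × 1 = 15.44
  [1→5]: (15.04+12.21)/2 × 4 = 54.5
  [5→7]: (12.21+11.01)/2 × 2 = 23.22
  [7→7.5]: (11.01+10.72)/2 × 0.5 = 5.4325
  [7.5→13.5]: (10.72+7.85)/2 × 6 = 55.71
  Sum = 154.3025 µg/mL·hr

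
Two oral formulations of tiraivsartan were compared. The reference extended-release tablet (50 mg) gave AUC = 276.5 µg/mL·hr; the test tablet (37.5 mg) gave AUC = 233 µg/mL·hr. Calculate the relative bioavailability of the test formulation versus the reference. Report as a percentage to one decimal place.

F_rel = (AUC_test/D_test) / (AUC_ref/D_ref)
      = (233/37.5) / (276.5/50)
      = 6.21333 / 5.53 = 1.1236 = 112.36%

F_rel = 112.4%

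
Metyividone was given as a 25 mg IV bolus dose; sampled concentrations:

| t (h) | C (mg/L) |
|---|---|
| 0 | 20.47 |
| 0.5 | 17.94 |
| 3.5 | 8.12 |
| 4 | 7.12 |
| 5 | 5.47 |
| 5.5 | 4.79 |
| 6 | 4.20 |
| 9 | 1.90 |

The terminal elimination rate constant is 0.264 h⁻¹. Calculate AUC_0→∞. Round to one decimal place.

Trapezoidal AUC_0→9:
  [0→0.5]: (20.47+17.94)/2 × 0.5 = 9.6025
  [0.5→3.5]: (17.94+8.12)/2 × 3 = 39.09
  [3.5→4]: (8.12+7.12)/2 × 0.5 = 3.81
  [4→5]: (7.12+5.47)/2 × 1 = 6.295
  [5→5.5]: (5.47+4.79)/2 × 0.5 = 2.565
  [5.5→6]: (4.79+4.20)/2 × 0.5 = 2.2475
  [6→9]: (4.20+1.90)/2 × 3 = 9.15
  Sum = 72.76 mg/L·h
Extrapolated tail: C_last / k_e = 1.90 / 0.264 = 7.197
AUC_0→∞ = 72.76 + 7.197 = 79.957 mg/L·h

AUC = 80.0 mg/L·h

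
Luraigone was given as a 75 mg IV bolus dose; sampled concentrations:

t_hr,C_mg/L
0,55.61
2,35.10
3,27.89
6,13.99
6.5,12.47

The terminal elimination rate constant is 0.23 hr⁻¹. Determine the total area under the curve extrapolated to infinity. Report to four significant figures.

AUC = 245.9 mg/L·hr

Trapezoidal AUC_0→6.5:
  [0→2]: (55.61+35.10)/2 × 2 = 90.71
  [2→3]: (35.10+27.89)/2 × 1 = 31.495
  [3→6]: (27.89+13.99)/2 × 3 = 62.82
  [6→6.5]: (13.99+12.47)/2 × 0.5 = 6.615
  Sum = 191.64 mg/L·hr
Extrapolated tail: C_last / k_e = 12.47 / 0.23 = 54.217
AUC_0→∞ = 191.64 + 54.217 = 245.857 mg/L·hr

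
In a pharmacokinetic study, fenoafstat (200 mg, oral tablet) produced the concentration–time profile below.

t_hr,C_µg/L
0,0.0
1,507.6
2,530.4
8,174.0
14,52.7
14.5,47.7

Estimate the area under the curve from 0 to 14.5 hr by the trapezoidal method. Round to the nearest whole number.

AUC = 3591 µg/L·hr

Trapezoidal AUC_0→14.5:
  [0→1]: (0.0+507.6)/2 × 1 = 253.8
  [1→2]: (507.6+530.4)/2 × 1 = 519.0
  [2→8]: (530.4+174.0)/2 × 6 = 2113.2
  [8→14]: (174.0+52.7)/2 × 6 = 680.1
  [14→14.5]: (52.7+47.7)/2 × 0.5 = 25.1
  Sum = 3591.2 µg/L·hr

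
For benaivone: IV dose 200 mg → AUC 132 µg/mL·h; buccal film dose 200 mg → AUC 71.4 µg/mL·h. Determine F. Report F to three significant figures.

F = 0.541

F = (AUC_ev / D_ev) / (AUC_iv / D_iv)
  = (71.4/200) / (132/200)
  = 0.357 / 0.66 = 0.5409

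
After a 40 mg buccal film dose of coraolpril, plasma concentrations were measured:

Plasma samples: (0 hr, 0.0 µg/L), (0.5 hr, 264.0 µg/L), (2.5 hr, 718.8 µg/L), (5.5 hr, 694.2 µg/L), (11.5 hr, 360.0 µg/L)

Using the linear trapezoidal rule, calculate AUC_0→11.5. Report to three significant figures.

Trapezoidal AUC_0→11.5:
  [0→0.5]: (0.0+264.0)/2 × 0.5 = 66.0
  [0.5→2.5]: (264.0+718.8)/2 × 2 = 982.8
  [2.5→5.5]: (718.8+694.2)/2 × 3 = 2119.5
  [5.5→11.5]: (694.2+360.0)/2 × 6 = 3162.6
  Sum = 6330.9 µg/L·hr

AUC = 6330 µg/L·hr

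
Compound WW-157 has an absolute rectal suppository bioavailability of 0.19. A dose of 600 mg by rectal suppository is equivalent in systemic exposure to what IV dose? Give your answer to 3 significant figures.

Systemic exposure from an extravascular dose = F × D_ev, so the equivalent IV dose is F × D_ev.
D_iv = F × D_ev = 0.19 × 600 = 114 mg

D_iv = 114 mg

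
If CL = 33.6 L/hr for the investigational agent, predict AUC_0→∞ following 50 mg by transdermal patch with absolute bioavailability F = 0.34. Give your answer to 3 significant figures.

AUC_0→∞ = F × Dose / CL
        = 0.34 × 50 / 33.6 = 0.505952 mg/L·hr

AUC = 0.506 mg/L·hr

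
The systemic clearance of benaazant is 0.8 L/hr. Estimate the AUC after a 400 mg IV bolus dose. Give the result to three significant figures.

AUC_0→∞ = Dose_iv / CL
        = 400 / 0.8 = 500 mg/L·hr

AUC = 500 mg/L·hr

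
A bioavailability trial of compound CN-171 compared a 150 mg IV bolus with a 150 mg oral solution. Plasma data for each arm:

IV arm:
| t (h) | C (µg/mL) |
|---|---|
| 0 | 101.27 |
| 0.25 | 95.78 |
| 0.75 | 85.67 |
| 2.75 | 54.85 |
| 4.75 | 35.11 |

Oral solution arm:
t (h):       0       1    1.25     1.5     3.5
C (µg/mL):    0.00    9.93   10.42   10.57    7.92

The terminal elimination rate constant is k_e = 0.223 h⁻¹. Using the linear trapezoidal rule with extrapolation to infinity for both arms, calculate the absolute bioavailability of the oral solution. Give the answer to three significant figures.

Trapezoidal AUC_0→4.75 (IV):
  [0→0.25]: (101.27+95.78)/2 × 0.25 = 24.63125
  [0.25→0.75]: (95.78+85.67)/2 × 0.5 = 45.3625
  [0.75→2.75]: (85.67+54.85)/2 × 2 = 140.52
  [2.75→4.75]: (54.85+35.11)/2 × 2 = 89.96
  Sum = 300.47375 µg/mL·h
IV tail: 35.11/0.223 = 157.444; AUC_iv,0→∞ = 300.47375 + 157.444 = 457.91775 µg/mL·h
Trapezoidal AUC_0→3.5 (oral solution):
  [0→1]: (0.00+9.93)/2 × 1 = 4.965
  [1→1.25]: (9.93+10.42)/2 × 0.25 = 2.54375
  [1.25→1.5]: (10.42+10.57)/2 × 0.25 = 2.62375
  [1.5→3.5]: (10.57+7.92)/2 × 2 = 18.49
  Sum = 28.6225 µg/mL·h
oral solution tail: 7.92/0.223 = 35.516; AUC_ev,0→∞ = 28.6225 + 35.516 = 64.1385 µg/mL·h
F = (AUC_ev/D_ev)/(AUC_iv/D_iv) = (64.1385/150)/(457.91775/150) = 0.42759/3.052785 = 0.1401

F = 0.140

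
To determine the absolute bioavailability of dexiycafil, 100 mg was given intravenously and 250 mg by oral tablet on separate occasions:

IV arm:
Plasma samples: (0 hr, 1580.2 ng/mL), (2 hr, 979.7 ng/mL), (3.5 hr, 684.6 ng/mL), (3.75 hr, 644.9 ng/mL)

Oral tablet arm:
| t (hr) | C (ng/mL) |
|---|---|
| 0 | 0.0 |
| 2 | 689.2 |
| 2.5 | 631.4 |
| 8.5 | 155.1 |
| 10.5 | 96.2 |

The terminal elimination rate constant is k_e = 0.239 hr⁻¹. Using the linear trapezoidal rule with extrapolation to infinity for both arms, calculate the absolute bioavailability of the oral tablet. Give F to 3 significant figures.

F = 0.242

Trapezoidal AUC_0→3.75 (IV):
  [0→2]: (1580.2+979.7)/2 × 2 = 2559.9
  [2→3.5]: (979.7+684.6)/2 × 1.5 = 1248.225
  [3.5→3.75]: (684.6+644.9)/2 × 0.25 = 166.1875
  Sum = 3974.3125 ng/mL·hr
IV tail: 644.9/0.239 = 2698.326; AUC_iv,0→∞ = 3974.3125 + 2698.326 = 6672.6385 ng/mL·hr
Trapezoidal AUC_0→10.5 (oral tablet):
  [0→2]: (0.0+689.2)/2 × 2 = 689.2
  [2→2.5]: (689.2+631.4)/2 × 0.5 = 330.15
  [2.5→8.5]: (631.4+155.1)/2 × 6 = 2359.5
  [8.5→10.5]: (155.1+96.2)/2 × 2 = 251.3
  Sum = 3630.15 ng/mL·hr
oral tablet tail: 96.2/0.239 = 402.510; AUC_ev,0→∞ = 3630.15 + 402.510 = 4032.66 ng/mL·hr
F = (AUC_ev/D_ev)/(AUC_iv/D_iv) = (4032.66/250)/(6672.6385/100) = 16.13064/66.726385 = 0.2417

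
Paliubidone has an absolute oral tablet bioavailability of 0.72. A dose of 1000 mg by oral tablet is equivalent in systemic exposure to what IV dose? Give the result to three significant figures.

D_iv = 720 mg

Systemic exposure from an extravascular dose = F × D_ev, so the equivalent IV dose is F × D_ev.
D_iv = F × D_ev = 0.72 × 1000 = 720 mg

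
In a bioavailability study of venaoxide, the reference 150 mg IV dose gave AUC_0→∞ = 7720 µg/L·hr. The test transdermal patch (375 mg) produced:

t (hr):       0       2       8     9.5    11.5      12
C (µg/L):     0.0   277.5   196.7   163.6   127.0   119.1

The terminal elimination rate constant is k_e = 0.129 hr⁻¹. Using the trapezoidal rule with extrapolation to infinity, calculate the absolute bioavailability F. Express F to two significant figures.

Trapezoidal AUC_0→12 (transdermal patch):
  [0→2]: (0.0+277.5)/2 × 2 = 277.5
  [2→8]: (277.5+196.7)/2 × 6 = 1422.6
  [8→9.5]: (196.7+163.6)/2 × 1.5 = 270.225
  [9.5→11.5]: (163.6+127.0)/2 × 2 = 290.6
  [11.5→12]: (127.0+119.1)/2 × 0.5 = 61.525
  Sum = 2322.45 µg/L·hr
Tail: C_last/k_e = 119.1/0.129 = 923.256
AUC_0→∞ (transdermal patch) = 2322.45 + 923.256 = 3245.706 µg/L·hr
F = (AUC_ev/D_ev)/(AUC_iv/D_iv) = (3245.706/375)/(7720/150) = 8.655216/51.4667 = 0.1682

F = 0.17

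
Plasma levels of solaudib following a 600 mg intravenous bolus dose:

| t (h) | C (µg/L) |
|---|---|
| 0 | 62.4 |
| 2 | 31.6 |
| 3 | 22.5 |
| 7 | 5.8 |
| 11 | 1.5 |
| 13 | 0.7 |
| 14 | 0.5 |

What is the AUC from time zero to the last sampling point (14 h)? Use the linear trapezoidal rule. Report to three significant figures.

Trapezoidal AUC_0→14:
  [0→2]: (62.4+31.6)/2 × 2 = 94.0
  [2→3]: (31.6+22.5)/2 × 1 = 27.05
  [3→7]: (22.5+5.8)/2 × 4 = 56.6
  [7→11]: (5.8+1.5)/2 × 4 = 14.6
  [11→13]: (1.5+0.7)/2 × 2 = 2.2
  [13→14]: (0.7+0.5)/2 × 1 = 0.6
  Sum = 195.05 µg/L·h

AUC = 195 µg/L·h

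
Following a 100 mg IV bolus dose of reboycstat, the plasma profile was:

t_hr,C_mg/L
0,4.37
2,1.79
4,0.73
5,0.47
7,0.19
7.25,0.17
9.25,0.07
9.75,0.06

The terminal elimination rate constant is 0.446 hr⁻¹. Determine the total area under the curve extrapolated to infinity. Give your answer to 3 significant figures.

Trapezoidal AUC_0→9.75:
  [0→2]: (4.37+1.79)/2 × 2 = 6.16
  [2→4]: (1.79+0.73)/2 × 2 = 2.52
  [4→5]: (0.73+0.47)/2 × 1 = 0.6
  [5→7]: (0.47+0.19)/2 × 2 = 0.66
  [7→7.25]: (0.19+0.17)/2 × 0.25 = 0.045
  [7.25→9.25]: (0.17+0.07)/2 × 2 = 0.24
  [9.25→9.75]: (0.07+0.06)/2 × 0.5 = 0.0325
  Sum = 10.2575 mg/L·hr
Extrapolated tail: C_last / k_e = 0.06 / 0.446 = 0.135
AUC_0→∞ = 10.2575 + 0.135 = 10.3925 mg/L·hr

AUC = 10.4 mg/L·hr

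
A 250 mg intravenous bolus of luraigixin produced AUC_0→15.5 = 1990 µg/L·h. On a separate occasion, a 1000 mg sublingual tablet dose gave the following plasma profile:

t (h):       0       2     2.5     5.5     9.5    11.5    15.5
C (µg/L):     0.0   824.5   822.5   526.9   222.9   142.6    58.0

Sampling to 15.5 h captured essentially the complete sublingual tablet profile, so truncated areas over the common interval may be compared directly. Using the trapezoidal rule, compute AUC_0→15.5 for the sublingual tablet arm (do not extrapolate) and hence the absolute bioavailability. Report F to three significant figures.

Trapezoidal AUC_0→15.5 (sublingual tablet):
  [0→2]: (0.0+824.5)/2 × 2 = 824.5
  [2→2.5]: (824.5+822.5)/2 × 0.5 = 411.75
  [2.5→5.5]: (822.5+526.9)/2 × 3 = 2024.1
  [5.5→9.5]: (526.9+222.9)/2 × 4 = 1499.6
  [9.5→11.5]: (222.9+142.6)/2 × 2 = 365.5
  [11.5→15.5]: (142.6+58.0)/2 × 4 = 401.2
  Sum = 5526.65 µg/L·h
F = (AUC_ev/D_ev)/(AUC_iv/D_iv) = (5526.65/1000)/(1990/250) = 5.52665/7.96 = 0.6943

F = 0.694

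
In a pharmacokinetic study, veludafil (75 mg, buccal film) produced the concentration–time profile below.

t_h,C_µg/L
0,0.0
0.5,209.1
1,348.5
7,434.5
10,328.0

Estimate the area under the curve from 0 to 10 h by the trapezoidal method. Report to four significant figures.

Trapezoidal AUC_0→10:
  [0→0.5]: (0.0+209.1)/2 × 0.5 = 52.275
  [0.5→1]: (209.1+348.5)/2 × 0.5 = 139.4
  [1→7]: (348.5+434.5)/2 × 6 = 2349.0
  [7→10]: (434.5+328.0)/2 × 3 = 1143.75
  Sum = 3684.425 µg/L·h

AUC = 3684 µg/L·h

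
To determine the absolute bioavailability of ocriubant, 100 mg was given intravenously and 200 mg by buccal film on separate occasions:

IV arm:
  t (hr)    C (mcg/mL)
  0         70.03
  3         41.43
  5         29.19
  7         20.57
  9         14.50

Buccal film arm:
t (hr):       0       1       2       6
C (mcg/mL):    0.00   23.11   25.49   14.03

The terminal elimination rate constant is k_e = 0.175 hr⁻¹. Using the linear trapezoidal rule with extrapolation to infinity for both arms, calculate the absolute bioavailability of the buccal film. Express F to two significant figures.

F = 0.24

Trapezoidal AUC_0→9 (IV):
  [0→3]: (70.03+41.43)/2 × 3 = 167.19
  [3→5]: (41.43+29.19)/2 × 2 = 70.62
  [5→7]: (29.19+20.57)/2 × 2 = 49.76
  [7→9]: (20.57+14.50)/2 × 2 = 35.07
  Sum = 322.64 mcg/mL·hr
IV tail: 14.50/0.175 = 82.857; AUC_iv,0→∞ = 322.64 + 82.857 = 405.497 mcg/mL·hr
Trapezoidal AUC_0→6 (buccal film):
  [0→1]: (0.00+23.11)/2 × 1 = 11.555
  [1→2]: (23.11+25.49)/2 × 1 = 24.3
  [2→6]: (25.49+14.03)/2 × 4 = 79.04
  Sum = 114.895 mcg/mL·hr
buccal film tail: 14.03/0.175 = 80.171; AUC_ev,0→∞ = 114.895 + 80.171 = 195.066 mcg/mL·hr
F = (AUC_ev/D_ev)/(AUC_iv/D_iv) = (195.066/200)/(405.497/100) = 0.97533/4.05497 = 0.2405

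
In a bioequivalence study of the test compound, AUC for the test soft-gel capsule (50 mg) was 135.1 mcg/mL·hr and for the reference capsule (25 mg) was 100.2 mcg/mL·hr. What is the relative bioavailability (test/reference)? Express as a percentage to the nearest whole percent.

F_rel = 67%

F_rel = (AUC_test/D_test) / (AUC_ref/D_ref)
      = (135.1/50) / (100.2/25)
      = 2.702 / 4.008 = 0.6742 = 67.42%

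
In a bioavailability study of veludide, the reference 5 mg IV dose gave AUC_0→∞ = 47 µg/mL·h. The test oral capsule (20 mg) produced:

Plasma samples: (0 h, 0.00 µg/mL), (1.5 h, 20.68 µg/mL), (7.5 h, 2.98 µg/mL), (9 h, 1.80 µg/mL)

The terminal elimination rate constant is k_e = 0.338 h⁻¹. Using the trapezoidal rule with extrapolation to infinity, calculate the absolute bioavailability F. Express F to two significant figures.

F = 0.51

Trapezoidal AUC_0→9 (oral capsule):
  [0→1.5]: (0.00+20.68)/2 × 1.5 = 15.51
  [1.5→7.5]: (20.68+2.98)/2 × 6 = 70.98
  [7.5→9]: (2.98+1.80)/2 × 1.5 = 3.585
  Sum = 90.075 µg/mL·h
Tail: C_last/k_e = 1.80/0.338 = 5.325
AUC_0→∞ (oral capsule) = 90.075 + 5.325 = 95.4 µg/mL·h
F = (AUC_ev/D_ev)/(AUC_iv/D_iv) = (95.4/20)/(47/5) = 4.77/9.4 = 0.5074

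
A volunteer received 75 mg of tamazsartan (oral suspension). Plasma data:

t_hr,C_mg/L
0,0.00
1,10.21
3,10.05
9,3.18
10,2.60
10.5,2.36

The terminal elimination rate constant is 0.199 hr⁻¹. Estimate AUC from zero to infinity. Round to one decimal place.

AUC = 81.0 mg/L·hr

Trapezoidal AUC_0→10.5:
  [0→1]: (0.00+10.21)/2 × 1 = 5.105
  [1→3]: (10.21+10.05)/2 × 2 = 20.26
  [3→9]: (10.05+3.18)/2 × 6 = 39.69
  [9→10]: (3.18+2.60)/2 × 1 = 2.89
  [10→10.5]: (2.60+2.36)/2 × 0.5 = 1.24
  Sum = 69.185 mg/L·hr
Extrapolated tail: C_last / k_e = 2.36 / 0.199 = 11.859
AUC_0→∞ = 69.185 + 11.859 = 81.044 mg/L·hr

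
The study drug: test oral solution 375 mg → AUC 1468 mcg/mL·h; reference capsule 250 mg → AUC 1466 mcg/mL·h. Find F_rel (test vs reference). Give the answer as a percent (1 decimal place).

F_rel = 66.8%

F_rel = (AUC_test/D_test) / (AUC_ref/D_ref)
      = (1468/375) / (1466/250)
      = 3.91467 / 5.864 = 0.6676 = 66.76%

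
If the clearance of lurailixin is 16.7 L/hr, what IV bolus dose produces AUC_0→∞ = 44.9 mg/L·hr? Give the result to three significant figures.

Dose = 750 mg

Dose_iv = CL × AUC_0→∞
     = 16.7 × 44.9 = 749.83 mg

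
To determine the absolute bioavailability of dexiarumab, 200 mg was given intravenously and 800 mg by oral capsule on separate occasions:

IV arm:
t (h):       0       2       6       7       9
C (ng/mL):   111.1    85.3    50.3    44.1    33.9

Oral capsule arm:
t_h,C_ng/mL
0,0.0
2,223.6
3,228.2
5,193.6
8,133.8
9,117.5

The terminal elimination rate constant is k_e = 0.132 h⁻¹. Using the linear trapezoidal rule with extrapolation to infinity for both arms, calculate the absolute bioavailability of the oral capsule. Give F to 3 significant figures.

F = 0.700

Trapezoidal AUC_0→9 (IV):
  [0→2]: (111.1+85.3)/2 × 2 = 196.4
  [2→6]: (85.3+50.3)/2 × 4 = 271.2
  [6→7]: (50.3+44.1)/2 × 1 = 47.2
  [7→9]: (44.1+33.9)/2 × 2 = 78.0
  Sum = 592.8 ng/mL·h
IV tail: 33.9/0.132 = 256.818; AUC_iv,0→∞ = 592.8 + 256.818 = 849.618 ng/mL·h
Trapezoidal AUC_0→9 (oral capsule):
  [0→2]: (0.0+223.6)/2 × 2 = 223.6
  [2→3]: (223.6+228.2)/2 × 1 = 225.9
  [3→5]: (228.2+193.6)/2 × 2 = 421.8
  [5→8]: (193.6+133.8)/2 × 3 = 491.1
  [8→9]: (133.8+117.5)/2 × 1 = 125.65
  Sum = 1488.05 ng/mL·h
oral capsule tail: 117.5/0.132 = 890.152; AUC_ev,0→∞ = 1488.05 + 890.152 = 2378.202 ng/mL·h
F = (AUC_ev/D_ev)/(AUC_iv/D_iv) = (2378.202/800)/(849.618/200) = 2.9727525/4.24809 = 0.6998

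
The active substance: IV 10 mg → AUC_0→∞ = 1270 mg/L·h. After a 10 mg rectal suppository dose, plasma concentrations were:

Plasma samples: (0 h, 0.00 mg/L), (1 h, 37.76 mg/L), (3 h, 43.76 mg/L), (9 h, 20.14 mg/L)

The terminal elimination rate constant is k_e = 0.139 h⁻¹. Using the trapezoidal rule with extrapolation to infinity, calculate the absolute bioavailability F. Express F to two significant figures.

Trapezoidal AUC_0→9 (rectal suppository):
  [0→1]: (0.00+37.76)/2 × 1 = 18.88
  [1→3]: (37.76+43.76)/2 × 2 = 81.52
  [3→9]: (43.76+20.14)/2 × 6 = 191.7
  Sum = 292.1 mg/L·h
Tail: C_last/k_e = 20.14/0.139 = 144.892
AUC_0→∞ (rectal suppository) = 292.1 + 144.892 = 436.992 mg/L·h
F = (AUC_ev/D_ev)/(AUC_iv/D_iv) = (436.992/10)/(1270/10) = 43.6992/127 = 0.3441

F = 0.34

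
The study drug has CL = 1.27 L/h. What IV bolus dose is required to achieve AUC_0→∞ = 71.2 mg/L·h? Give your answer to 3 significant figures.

Dose_iv = CL × AUC_0→∞
     = 1.27 × 71.2 = 90.424 mg

Dose = 90.4 mg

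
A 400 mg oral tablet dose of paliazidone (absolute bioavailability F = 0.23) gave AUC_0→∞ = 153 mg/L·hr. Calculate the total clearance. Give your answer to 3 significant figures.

CL = F × Dose / AUC_0→∞
   = 0.23 × 400 / 153 = 0.601307 L/hr

CL = 0.601 L/hr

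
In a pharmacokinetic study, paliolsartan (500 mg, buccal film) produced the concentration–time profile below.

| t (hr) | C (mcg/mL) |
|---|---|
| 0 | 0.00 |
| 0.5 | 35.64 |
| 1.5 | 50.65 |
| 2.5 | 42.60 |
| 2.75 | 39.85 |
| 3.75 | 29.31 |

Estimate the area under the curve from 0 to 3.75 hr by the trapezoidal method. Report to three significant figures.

Trapezoidal AUC_0→3.75:
  [0→0.5]: (0.00+35.64)/2 × 0.5 = 8.91
  [0.5→1.5]: (35.64+50.65)/2 × 1 = 43.145
  [1.5→2.5]: (50.65+42.60)/2 × 1 = 46.625
  [2.5→2.75]: (42.60+39.85)/2 × 0.25 = 10.30625
  [2.75→3.75]: (39.85+29.31)/2 × 1 = 34.58
  Sum = 143.56625 mcg/mL·hr

AUC = 144 mcg/mL·hr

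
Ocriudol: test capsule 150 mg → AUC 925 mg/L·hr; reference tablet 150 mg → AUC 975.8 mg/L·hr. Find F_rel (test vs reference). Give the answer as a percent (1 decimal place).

F_rel = 94.8%

F_rel = (AUC_test/D_test) / (AUC_ref/D_ref)
      = (925/150) / (975.8/150)
      = 6.16667 / 6.50533 = 0.9479 = 94.79%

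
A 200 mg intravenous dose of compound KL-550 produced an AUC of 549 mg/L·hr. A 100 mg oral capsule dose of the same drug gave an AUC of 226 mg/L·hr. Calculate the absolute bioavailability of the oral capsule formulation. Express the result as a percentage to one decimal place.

F = 82.3%

F = (AUC_ev / D_ev) / (AUC_iv / D_iv)
  = (226/100) / (549/200)
  = 2.26 / 2.745 = 0.8233
  = 82.33%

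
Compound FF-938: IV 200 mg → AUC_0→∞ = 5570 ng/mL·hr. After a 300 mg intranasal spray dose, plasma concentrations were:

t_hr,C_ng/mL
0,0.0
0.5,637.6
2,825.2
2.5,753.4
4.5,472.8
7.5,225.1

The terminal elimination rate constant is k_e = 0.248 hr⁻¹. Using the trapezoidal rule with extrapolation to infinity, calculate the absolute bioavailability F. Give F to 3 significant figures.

Trapezoidal AUC_0→7.5 (intranasal spray):
  [0→0.5]: (0.0+637.6)/2 × 0.5 = 159.4
  [0.5→2]: (637.6+825.2)/2 × 1.5 = 1097.1
  [2→2.5]: (825.2+753.4)/2 × 0.5 = 394.65
  [2.5→4.5]: (753.4+472.8)/2 × 2 = 1226.2
  [4.5→7.5]: (472.8+225.1)/2 × 3 = 1046.85
  Sum = 3924.2 ng/mL·hr
Tail: C_last/k_e = 225.1/0.248 = 907.661
AUC_0→∞ (intranasal spray) = 3924.2 + 907.661 = 4831.861 ng/mL·hr
F = (AUC_ev/D_ev)/(AUC_iv/D_iv) = (4831.861/300)/(5570/200) = 16.1062/27.85 = 0.5783

F = 0.578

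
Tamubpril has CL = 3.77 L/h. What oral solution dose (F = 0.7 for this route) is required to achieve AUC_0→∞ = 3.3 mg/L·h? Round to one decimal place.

Dose = CL × AUC_0→∞ / F
     = 3.77 × 3.3 / 0.7 = 17.7729 mg

Dose = 17.8 mg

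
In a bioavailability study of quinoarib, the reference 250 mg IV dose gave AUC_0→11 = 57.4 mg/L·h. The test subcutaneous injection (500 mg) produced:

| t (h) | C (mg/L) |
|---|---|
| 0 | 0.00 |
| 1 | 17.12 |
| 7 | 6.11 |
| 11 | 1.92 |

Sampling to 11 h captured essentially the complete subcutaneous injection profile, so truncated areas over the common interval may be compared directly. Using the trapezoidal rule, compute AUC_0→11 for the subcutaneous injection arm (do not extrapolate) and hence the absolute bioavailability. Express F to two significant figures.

F = 0.82

Trapezoidal AUC_0→11 (subcutaneous injection):
  [0→1]: (0.00+17.12)/2 × 1 = 8.56
  [1→7]: (17.12+6.11)/2 × 6 = 69.69
  [7→11]: (6.11+1.92)/2 × 4 = 16.06
  Sum = 94.31 mg/L·h
F = (AUC_ev/D_ev)/(AUC_iv/D_iv) = (94.31/500)/(57.4/250) = 0.18862/0.2296 = 0.8215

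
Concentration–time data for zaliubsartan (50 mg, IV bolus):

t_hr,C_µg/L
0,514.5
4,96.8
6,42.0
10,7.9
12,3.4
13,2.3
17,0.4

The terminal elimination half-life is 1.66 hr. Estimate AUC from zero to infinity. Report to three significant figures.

Trapezoidal AUC_0→17:
  [0→4]: (514.5+96.8)/2 × 4 = 1222.6
  [4→6]: (96.8+42.0)/2 × 2 = 138.8
  [6→10]: (42.0+7.9)/2 × 4 = 99.8
  [10→12]: (7.9+3.4)/2 × 2 = 11.3
  [12→13]: (3.4+2.3)/2 × 1 = 2.85
  [13→17]: (2.3+0.4)/2 × 4 = 5.4
  Sum = 1480.75 µg/L·hr
k_e = ln2 / t½ = 0.693147 / 1.66 = 0.4176 hr^-1
Extrapolated tail: C_last / k_e = 0.4 / 0.4176 = 0.958
AUC_0→∞ = 1480.75 + 0.958 = 1481.708 µg/L·hr

AUC = 1480 µg/L·hr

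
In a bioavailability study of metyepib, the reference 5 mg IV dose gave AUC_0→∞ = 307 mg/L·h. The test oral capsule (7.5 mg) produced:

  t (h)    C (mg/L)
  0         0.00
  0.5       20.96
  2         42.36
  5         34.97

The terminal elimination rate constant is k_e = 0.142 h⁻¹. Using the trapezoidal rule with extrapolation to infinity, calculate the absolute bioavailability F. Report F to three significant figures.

F = 0.901

Trapezoidal AUC_0→5 (oral capsule):
  [0→0.5]: (0.00+20.96)/2 × 0.5 = 5.24
  [0.5→2]: (20.96+42.36)/2 × 1.5 = 47.49
  [2→5]: (42.36+34.97)/2 × 3 = 115.995
  Sum = 168.725 mg/L·h
Tail: C_last/k_e = 34.97/0.142 = 246.268
AUC_0→∞ (oral capsule) = 168.725 + 246.268 = 414.993 mg/L·h
F = (AUC_ev/D_ev)/(AUC_iv/D_iv) = (414.993/7.5)/(307/5) = 55.3324/61.4 = 0.9012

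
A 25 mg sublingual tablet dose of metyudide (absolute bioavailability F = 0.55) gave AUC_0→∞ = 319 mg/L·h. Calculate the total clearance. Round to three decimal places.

CL = 0.043 L/h

CL = F × Dose / AUC_0→∞
   = 0.55 × 25 / 319 = 0.0431034 L/h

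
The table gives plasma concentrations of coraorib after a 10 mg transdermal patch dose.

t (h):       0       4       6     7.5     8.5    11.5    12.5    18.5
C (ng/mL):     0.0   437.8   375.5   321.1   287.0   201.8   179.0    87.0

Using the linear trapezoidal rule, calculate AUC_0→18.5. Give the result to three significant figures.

Trapezoidal AUC_0→18.5:
  [0→4]: (0.0+437.8)/2 × 4 = 875.6
  [4→6]: (437.8+375.5)/2 × 2 = 813.3
  [6→7.5]: (375.5+321.1)/2 × 1.5 = 522.45
  [7.5→8.5]: (321.1+287.0)/2 × 1 = 304.05
  [8.5→11.5]: (287.0+201.8)/2 × 3 = 733.2
  [11.5→12.5]: (201.8+179.0)/2 × 1 = 190.4
  [12.5→18.5]: (179.0+87.0)/2 × 6 = 798.0
  Sum = 4237.0 ng/mL·h

AUC = 4240 ng/mL·h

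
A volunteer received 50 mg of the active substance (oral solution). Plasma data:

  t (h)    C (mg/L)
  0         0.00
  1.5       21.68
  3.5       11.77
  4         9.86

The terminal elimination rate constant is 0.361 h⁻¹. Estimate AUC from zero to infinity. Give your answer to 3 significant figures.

Trapezoidal AUC_0→4:
  [0→1.5]: (0.00+21.68)/2 × 1.5 = 16.26
  [1.5→3.5]: (21.68+11.77)/2 × 2 = 33.45
  [3.5→4]: (11.77+9.86)/2 × 0.5 = 5.4075
  Sum = 55.1175 mg/L·h
Extrapolated tail: C_last / k_e = 9.86 / 0.361 = 27.313
AUC_0→∞ = 55.1175 + 27.313 = 82.4305 mg/L·h

AUC = 82.4 mg/L·h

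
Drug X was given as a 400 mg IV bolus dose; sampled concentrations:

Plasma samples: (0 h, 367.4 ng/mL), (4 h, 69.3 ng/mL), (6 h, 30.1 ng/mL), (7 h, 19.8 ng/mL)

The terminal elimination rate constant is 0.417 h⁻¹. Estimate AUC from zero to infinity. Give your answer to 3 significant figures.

AUC = 1050 ng/mL·h

Trapezoidal AUC_0→7:
  [0→4]: (367.4+69.3)/2 × 4 = 873.4
  [4→6]: (69.3+30.1)/2 × 2 = 99.4
  [6→7]: (30.1+19.8)/2 × 1 = 24.95
  Sum = 997.75 ng/mL·h
Extrapolated tail: C_last / k_e = 19.8 / 0.417 = 47.482
AUC_0→∞ = 997.75 + 47.482 = 1045.232 ng/mL·h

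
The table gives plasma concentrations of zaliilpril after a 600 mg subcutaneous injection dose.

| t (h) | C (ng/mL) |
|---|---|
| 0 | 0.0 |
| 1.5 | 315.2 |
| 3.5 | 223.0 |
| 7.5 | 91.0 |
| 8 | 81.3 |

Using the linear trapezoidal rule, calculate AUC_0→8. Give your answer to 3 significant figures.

Trapezoidal AUC_0→8:
  [0→1.5]: (0.0+315.2)/2 × 1.5 = 236.4
  [1.5→3.5]: (315.2+223.0)/2 × 2 = 538.2
  [3.5→7.5]: (223.0+91.0)/2 × 4 = 628.0
  [7.5→8]: (91.0+81.3)/2 × 0.5 = 43.075
  Sum = 1445.675 ng/mL·h

AUC = 1450 ng/mL·h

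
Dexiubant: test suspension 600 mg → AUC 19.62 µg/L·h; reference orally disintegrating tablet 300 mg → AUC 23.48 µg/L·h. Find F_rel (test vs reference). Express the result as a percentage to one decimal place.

F_rel = (AUC_test/D_test) / (AUC_ref/D_ref)
      = (19.62/600) / (23.48/300)
      = 0.0327 / 0.0782667 = 0.4178 = 41.78%

F_rel = 41.8%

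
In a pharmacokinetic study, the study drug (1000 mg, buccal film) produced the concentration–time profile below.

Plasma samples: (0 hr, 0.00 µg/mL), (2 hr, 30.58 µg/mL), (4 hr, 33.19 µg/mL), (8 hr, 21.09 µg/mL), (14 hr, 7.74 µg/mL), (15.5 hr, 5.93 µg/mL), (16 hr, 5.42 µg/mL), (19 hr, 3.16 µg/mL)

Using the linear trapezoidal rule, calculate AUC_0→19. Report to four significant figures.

Trapezoidal AUC_0→19:
  [0→2]: (0.00+30.58)/2 × 2 = 30.58
  [2→4]: (30.58+33.19)/2 × 2 = 63.77
  [4→8]: (33.19+21.09)/2 × 4 = 108.56
  [8→14]: (21.09+7.74)/2 × 6 = 86.49
  [14→15.5]: (7.74+5.93)/2 × 1.5 = 10.2525
  [15.5→16]: (5.93+5.42)/2 × 0.5 = 2.8375
  [16→19]: (5.42+3.16)/2 × 3 = 12.87
  Sum = 315.36 µg/mL·hr

AUC = 315.4 µg/mL·hr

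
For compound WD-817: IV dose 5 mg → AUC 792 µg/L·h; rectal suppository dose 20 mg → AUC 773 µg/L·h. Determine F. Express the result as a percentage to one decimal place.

F = (AUC_ev / D_ev) / (AUC_iv / D_iv)
  = (773/20) / (792/5)
  = 38.65 / 158.4 = 0.2440
  = 24.40%

F = 24.4%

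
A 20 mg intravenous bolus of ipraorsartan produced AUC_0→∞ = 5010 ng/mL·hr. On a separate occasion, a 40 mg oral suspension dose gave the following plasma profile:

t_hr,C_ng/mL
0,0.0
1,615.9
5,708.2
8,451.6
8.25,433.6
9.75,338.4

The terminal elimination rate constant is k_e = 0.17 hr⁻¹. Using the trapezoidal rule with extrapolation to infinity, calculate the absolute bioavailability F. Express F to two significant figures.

F = 0.74

Trapezoidal AUC_0→9.75 (oral suspension):
  [0→1]: (0.0+615.9)/2 × 1 = 307.95
  [1→5]: (615.9+708.2)/2 × 4 = 2648.2
  [5→8]: (708.2+451.6)/2 × 3 = 1739.7
  [8→8.25]: (451.6+433.6)/2 × 0.25 = 110.65
  [8.25→9.75]: (433.6+338.4)/2 × 1.5 = 579.0
  Sum = 5385.5 ng/mL·hr
Tail: C_last/k_e = 338.4/0.17 = 1990.588
AUC_0→∞ (oral suspension) = 5385.5 + 1990.588 = 7376.088 ng/mL·hr
F = (AUC_ev/D_ev)/(AUC_iv/D_iv) = (7376.088/40)/(5010/20) = 184.4022/250.5 = 0.7361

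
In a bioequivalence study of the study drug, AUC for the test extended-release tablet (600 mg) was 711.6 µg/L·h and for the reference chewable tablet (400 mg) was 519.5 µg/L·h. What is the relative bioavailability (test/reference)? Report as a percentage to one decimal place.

F_rel = 91.3%

F_rel = (AUC_test/D_test) / (AUC_ref/D_ref)
      = (711.6/600) / (519.5/400)
      = 1.186 / 1.29875 = 0.9132 = 91.32%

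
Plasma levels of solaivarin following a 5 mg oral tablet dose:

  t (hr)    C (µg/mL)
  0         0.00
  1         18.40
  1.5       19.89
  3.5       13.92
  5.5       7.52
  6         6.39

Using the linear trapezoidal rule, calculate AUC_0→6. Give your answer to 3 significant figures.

Trapezoidal AUC_0→6:
  [0→1]: (0.00+18.40)/2 × 1 = 9.2
  [1→1.5]: (18.40+19.89)/2 × 0.5 = 9.5725
  [1.5→3.5]: (19.89+13.92)/2 × 2 = 33.81
  [3.5→5.5]: (13.92+7.52)/2 × 2 = 21.44
  [5.5→6]: (7.52+6.39)/2 × 0.5 = 3.4775
  Sum = 77.5 µg/mL·hr

AUC = 77.5 µg/mL·hr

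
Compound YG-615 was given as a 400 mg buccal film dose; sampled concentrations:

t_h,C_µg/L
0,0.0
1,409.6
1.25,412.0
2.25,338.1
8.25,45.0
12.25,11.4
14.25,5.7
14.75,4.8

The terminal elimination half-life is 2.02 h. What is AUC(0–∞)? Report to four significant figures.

Trapezoidal AUC_0→14.75:
  [0→1]: (0.0+409.6)/2 × 1 = 204.8
  [1→1.25]: (409.6+412.0)/2 × 0.25 = 102.7
  [1.25→2.25]: (412.0+338.1)/2 × 1 = 375.05
  [2.25→8.25]: (338.1+45.0)/2 × 6 = 1149.3
  [8.25→12.25]: (45.0+11.4)/2 × 4 = 112.8
  [12.25→14.25]: (11.4+5.7)/2 × 2 = 17.1
  [14.25→14.75]: (5.7+4.8)/2 × 0.5 = 2.625
  Sum = 1964.375 µg/L·h
k_e = ln2 / t½ = 0.693147 / 2.02 = 0.3431 h^-1
Extrapolated tail: C_last / k_e = 4.8 / 0.3431 = 13.990
AUC_0→∞ = 1964.375 + 13.990 = 1978.365 µg/L·h

AUC = 1978 µg/L·h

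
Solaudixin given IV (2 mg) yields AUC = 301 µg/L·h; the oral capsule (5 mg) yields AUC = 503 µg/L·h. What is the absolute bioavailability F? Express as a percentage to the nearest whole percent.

F = 67%

F = (AUC_ev / D_ev) / (AUC_iv / D_iv)
  = (503/5) / (301/2)
  = 100.6 / 150.5 = 0.6684
  = 66.84%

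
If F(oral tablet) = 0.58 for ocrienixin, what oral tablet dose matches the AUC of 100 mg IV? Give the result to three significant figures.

D_oral = 172 mg

For equal systemic exposure: F × D_ev = D_iv
D_ev = D_iv / F = 100 / 0.58 = 172.414 mg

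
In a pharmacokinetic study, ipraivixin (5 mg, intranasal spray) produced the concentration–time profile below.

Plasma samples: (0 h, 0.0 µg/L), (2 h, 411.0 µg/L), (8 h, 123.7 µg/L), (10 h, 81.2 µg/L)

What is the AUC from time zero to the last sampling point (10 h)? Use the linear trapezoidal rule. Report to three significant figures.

Trapezoidal AUC_0→10:
  [0→2]: (0.0+411.0)/2 × 2 = 411.0
  [2→8]: (411.0+123.7)/2 × 6 = 1604.1
  [8→10]: (123.7+81.2)/2 × 2 = 204.9
  Sum = 2220.0 µg/L·h

AUC = 2220 µg/L·h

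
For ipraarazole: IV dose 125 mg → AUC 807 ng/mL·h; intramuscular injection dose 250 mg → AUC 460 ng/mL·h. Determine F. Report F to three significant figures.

F = 0.285

F = (AUC_ev / D_ev) / (AUC_iv / D_iv)
  = (460/250) / (807/125)
  = 1.84 / 6.456 = 0.2850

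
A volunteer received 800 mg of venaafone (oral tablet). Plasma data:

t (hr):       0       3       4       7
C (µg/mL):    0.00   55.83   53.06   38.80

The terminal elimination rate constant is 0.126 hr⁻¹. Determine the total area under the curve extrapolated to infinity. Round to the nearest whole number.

Trapezoidal AUC_0→7:
  [0→3]: (0.00+55.83)/2 × 3 = 83.745
  [3→4]: (55.83+53.06)/2 × 1 = 54.445
  [4→7]: (53.06+38.80)/2 × 3 = 137.79
  Sum = 275.98 µg/mL·hr
Extrapolated tail: C_last / k_e = 38.80 / 0.126 = 307.937
AUC_0→∞ = 275.98 + 307.937 = 583.917 µg/mL·hr

AUC = 584 µg/mL·hr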